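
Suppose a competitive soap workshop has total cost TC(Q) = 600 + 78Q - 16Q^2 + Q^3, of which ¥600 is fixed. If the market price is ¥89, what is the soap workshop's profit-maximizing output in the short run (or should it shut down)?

Produce at Q = 11

Strip out fixed cost: VC = 78Q - 16Q^2 + Q^3. Then AVC = 78 - 16Q + Q^2 and MC = 78 - 32Q + 3Q^2.
AVC is minimized where dAVC/dQ = -16 + 2Q = 0, at Q = 8; min AVC = 78 - 16·8 + 8^2 = ¥14.
P = ¥89 exceeds min AVC = ¥14, so the firm stays open.
Set P = MC: 89 = 78 - 32Q + 3Q^2 → -11 - 32Q + 3Q^2 = 0. The roots are Q = -1/3 and Q = 11; the profit-maximizing output is on the rising part of MC, so Q* = 11.
Check: AVC at Q = 11 is ¥23 ≤ P, so revenue covers variable cost.
Profit = P·Q − TC = 89·11 − 853 = ¥126.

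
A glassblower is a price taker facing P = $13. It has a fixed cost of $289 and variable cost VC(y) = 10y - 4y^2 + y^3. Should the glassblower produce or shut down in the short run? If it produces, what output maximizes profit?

Variable cost is VC = 10y - 4y^2 + y^3, so AVC = VC/y = 10 - 4y + y^2 and MC = dTC/dy = 10 - 8y + 3y^2.
AVC hits its minimum where MC = AVC, at y = 2, giving min AVC = 10 - 4·2 + 2^2 = $6.
Since P = $13 ≥ min AVC = $6, price covers variable cost and the firm should produce.
Solving P = MC: -3 - 8y + 3y^2 = 0 ⇒ y = -1/3 or 3. On the upward-sloping branch, y* = 3.
Check: AVC at y = 3 is $7 ≤ P, so revenue covers variable cost.
Profit = P·y − TC = 13·3 − 310 = -$271, a loss, but smaller than the $289 fixed cost the firm would lose by shutting down.

Produce at y = 3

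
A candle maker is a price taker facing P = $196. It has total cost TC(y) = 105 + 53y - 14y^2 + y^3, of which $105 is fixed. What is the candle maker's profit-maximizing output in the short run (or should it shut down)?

Produce at y = 13

From TC, MC = TC'(y) = 53 - 28y + 3y^2 and AVC = VC/y = 53 - 14y + y^2.
AVC is minimized where dAVC/dy = -14 + 2y = 0, at y = 7; min AVC = 53 - 14·7 + 7^2 = $4.
P = $196 exceeds min AVC = $4, so the firm stays open.
P = MC gives -143 - 28y + 3y^2 = 0, with roots -11/3 and 13. Take the larger (rising MC): y* = 13.
Check: AVC at y = 13 is $40 ≤ P, so revenue covers variable cost.
Profit = P·y − TC = 196·13 − 625 = $1923.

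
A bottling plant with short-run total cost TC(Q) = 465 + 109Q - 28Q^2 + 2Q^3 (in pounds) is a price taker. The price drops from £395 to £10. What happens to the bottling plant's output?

AVC = 109 - 28Q + 2Q^2, minimized at Q = 7 where min AVC = £11. MC = 109 - 56Q + 6Q^2.
At P = £395 ≥ min AVC, set P = MC on the rising branch: Q = 13.
At P = £10 < min AVC = £11, price no longer covers variable cost at any output, so the firm shuts down: Q = 0.

Output falls from 13 to 0 (the firm shuts down)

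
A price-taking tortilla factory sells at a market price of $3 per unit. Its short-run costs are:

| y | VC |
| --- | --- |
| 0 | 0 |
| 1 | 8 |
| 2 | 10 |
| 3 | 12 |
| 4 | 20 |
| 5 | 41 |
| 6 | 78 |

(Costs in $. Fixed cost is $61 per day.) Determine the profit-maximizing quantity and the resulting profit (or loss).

Profit at each row (π = 3y − TC): y=0: -61; y=1: -66; y=2: -65; y=3: -64; y=4: -69; y=5: -87; y=6: -121.
Profit is highest at y = 0. Equivalently, the lowest AVC in the table is 12/3 ≈ $4 at y = 3, and P = $3 falls below it — price never covers variable cost, so the firm shuts down and loses only its fixed cost.

y = 0 (shut down); profit = -$61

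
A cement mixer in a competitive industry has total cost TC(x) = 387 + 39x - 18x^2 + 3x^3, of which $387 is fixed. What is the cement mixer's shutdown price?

$12 per unit

The firm shuts down when price falls below the minimum of average variable cost. AVC = VC/x = 39 - 18x + 3x^2.
At the minimum of AVC, MC = AVC. MC = 39 - 36x + 9x^2; setting MC = AVC gives 6x^2 - 18x = 0, so x = 3. min AVC = 12.
So the shutdown price is $12.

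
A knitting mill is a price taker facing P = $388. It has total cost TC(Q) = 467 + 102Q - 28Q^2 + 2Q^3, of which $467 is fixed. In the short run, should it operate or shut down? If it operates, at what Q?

Produce at Q = 13

From TC, MC = TC'(Q) = 102 - 56Q + 6Q^2 and AVC = VC/Q = 102 - 28Q + 2Q^2.
AVC hits its minimum where MC = AVC, at Q = 7, giving min AVC = 102 - 28·7 + 2·7^2 = $4.
Because $388 ≥ $4, revenue can cover variable cost; the firm operates.
Set P = MC: 388 = 102 - 56Q + 6Q^2 → -286 - 56Q + 6Q^2 = 0. The roots are Q = -11/3 and Q = 13; the profit-maximizing output is on the rising part of MC, so Q* = 13.
Check: AVC at Q = 13 is $76 ≤ P, so revenue covers variable cost.
Profit = P·Q − TC = 388·13 − 1455 = $3589.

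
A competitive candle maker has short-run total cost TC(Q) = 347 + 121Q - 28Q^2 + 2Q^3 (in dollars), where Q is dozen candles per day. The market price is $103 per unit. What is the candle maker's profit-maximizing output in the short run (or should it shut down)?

From TC, MC = TC'(Q) = 121 - 56Q + 6Q^2 and AVC = VC/Q = 121 - 28Q + 2Q^2.
The AVC parabola has its vertex at Q = 28/4 = 7, where AVC = 121 - 28·7 + 2·7^2 = $23.
Since P = $103 ≥ min AVC = $23, price covers variable cost and the firm should produce.
Set P = MC: 103 = 121 - 56Q + 6Q^2 → 18 - 56Q + 6Q^2 = 0. The roots are Q = 1/3 and Q = 9; the profit-maximizing output is on the rising part of MC, so Q* = 9.
Check: AVC at Q = 9 is $31 ≤ P, so revenue covers variable cost.
Profit = P·Q − TC = 103·9 − 626 = $301.

Produce at Q = 9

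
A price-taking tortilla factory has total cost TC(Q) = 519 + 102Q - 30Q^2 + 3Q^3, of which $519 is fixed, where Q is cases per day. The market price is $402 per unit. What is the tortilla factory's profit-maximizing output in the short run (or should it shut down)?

From TC, MC = TC'(Q) = 102 - 60Q + 9Q^2 and AVC = VC/Q = 102 - 30Q + 3Q^2.
The AVC parabola has its vertex at Q = 30/6 = 5, where AVC = 102 - 30·5 + 3·5^2 = $27.
Since P = $402 ≥ min AVC = $27, price covers variable cost and the firm should produce.
P = MC gives -300 - 60Q + 9Q^2 = 0, with roots -10/3 and 10. Take the larger (rising MC): Q* = 10.
Check: AVC at Q = 10 is $102 ≤ P, so revenue covers variable cost.
Profit = P·Q − TC = 402·10 − 1539 = $2481.

Produce at Q = 10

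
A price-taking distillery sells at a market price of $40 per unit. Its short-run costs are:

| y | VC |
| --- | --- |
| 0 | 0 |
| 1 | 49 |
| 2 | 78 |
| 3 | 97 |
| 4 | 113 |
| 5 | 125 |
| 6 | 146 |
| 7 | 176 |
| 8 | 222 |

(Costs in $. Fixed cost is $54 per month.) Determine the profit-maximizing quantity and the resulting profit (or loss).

Tabulate TR − TC: y=0: -54; y=1: -63; y=2: -52; y=3: -31; y=4: -7; y=5: 21; y=6: 40; y=7: 50; y=8: 44.
Profit is maximized at y = 7. AVC there is 176/7 = $25.14 ≤ P, so producing beats shutting down (which would give -$54).

y = 7; profit = $50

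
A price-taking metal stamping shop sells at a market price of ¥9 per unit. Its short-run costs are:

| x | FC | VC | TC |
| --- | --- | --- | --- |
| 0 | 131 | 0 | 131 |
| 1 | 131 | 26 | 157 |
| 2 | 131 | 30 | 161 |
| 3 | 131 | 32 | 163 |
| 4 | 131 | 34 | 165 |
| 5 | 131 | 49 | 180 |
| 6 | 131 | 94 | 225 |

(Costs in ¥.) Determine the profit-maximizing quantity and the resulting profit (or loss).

Profit at each row (π = 9x − TC): x=0: -131; x=1: -148; x=2: -143; x=3: -136; x=4: -129; x=5: -135; x=6: -171.
Profit is maximized at x = 4. AVC there is 34/4 = ¥8.50 ≤ P, so producing beats shutting down (which would give -¥131).

x = 4; profit = -¥129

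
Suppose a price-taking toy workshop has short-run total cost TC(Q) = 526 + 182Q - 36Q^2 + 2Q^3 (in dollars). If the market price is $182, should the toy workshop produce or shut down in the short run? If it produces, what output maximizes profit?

Produce at Q = 12

Variable cost is VC = 182Q - 36Q^2 + 2Q^3, so AVC = VC/Q = 182 - 36Q + 2Q^2 and MC = dTC/dQ = 182 - 72Q + 6Q^2.
The AVC parabola has its vertex at Q = 36/4 = 9, where AVC = 182 - 36·9 + 2·9^2 = $20.
Because $182 ≥ $20, revenue can cover variable cost; the firm operates.
Set P = MC: 182 = 182 - 72Q + 6Q^2 → -72Q + 6Q^2 = 0. The roots are Q = 0 and Q = 12; the profit-maximizing output is on the rising part of MC, so Q* = 12.
Check: AVC at Q = 12 is $38 ≤ P, so revenue covers variable cost.
Profit = P·Q − TC = 182·12 − 982 = $1202.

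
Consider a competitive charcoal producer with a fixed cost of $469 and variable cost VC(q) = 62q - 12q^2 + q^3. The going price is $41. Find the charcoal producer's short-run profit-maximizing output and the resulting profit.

AVC = 62 - 12q + q^2; min AVC = $26 at q = 6. Since P = $41 ≥ min AVC, the firm produces.
MC = 62 - 24q + 3q^2. Setting P = MC and taking the root on the rising branch gives q* = 7.
TR = 41·7 = 287. TC = 469 + 189 = 658. Profit = 287 − 658 = -$371.
By producing, the firm covers all variable cost plus $98 of fixed cost; shutting down would lose the full $469.

Profit = -$371 at q = 7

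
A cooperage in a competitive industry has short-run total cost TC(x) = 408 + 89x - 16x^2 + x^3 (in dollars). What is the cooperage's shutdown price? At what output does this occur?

The shutdown price is the minimum of AVC. VC = 89x - 16x^2 + x^3, so AVC = 89 - 16x + x^2.
dAVC/dx = -16 + 2x = 0 gives x = 8. min AVC = 89 - 16·8 + 8^2 = 25.
So the shutdown price is $25.

$25 per unit, at x = 8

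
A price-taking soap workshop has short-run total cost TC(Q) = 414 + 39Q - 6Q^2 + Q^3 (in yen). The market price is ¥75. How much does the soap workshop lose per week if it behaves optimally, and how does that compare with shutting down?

AVC = 39 - 6Q + Q^2 has its minimum ¥30 at Q = 3; price ¥75 clears that bar, so the firm operates.
MC = 39 - 12Q + 3Q^2. Setting P = MC and taking the root on the rising branch gives Q* = 6.
TR = 75·6 = 450. TC = 414 + 234 = 648. Profit = 450 − 648 = -¥198.
Shutting down would mean losing the fixed cost of ¥414, so operating at a loss of ¥198 is better by ¥216.

Profit = -¥198 at Q = 6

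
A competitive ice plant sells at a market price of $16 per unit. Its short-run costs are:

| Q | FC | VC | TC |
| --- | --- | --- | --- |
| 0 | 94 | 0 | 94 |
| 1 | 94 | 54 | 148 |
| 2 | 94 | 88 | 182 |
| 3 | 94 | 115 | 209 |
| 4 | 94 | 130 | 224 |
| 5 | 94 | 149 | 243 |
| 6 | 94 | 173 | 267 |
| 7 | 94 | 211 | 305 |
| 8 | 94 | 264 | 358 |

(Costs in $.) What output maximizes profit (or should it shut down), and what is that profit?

Compute π = P·Q − TC at each output: Q=0: -94; Q=1: -132; Q=2: -150; Q=3: -161; Q=4: -160; Q=5: -163; Q=6: -171; Q=7: -193; Q=8: -230.
Profit is highest at Q = 0. Equivalently, the lowest AVC in the table is 173/6 ≈ $28.83 at Q = 6, and P = $16 falls below it — price never covers variable cost, so the firm shuts down and loses only its fixed cost.

Q = 0 (shut down); profit = -$94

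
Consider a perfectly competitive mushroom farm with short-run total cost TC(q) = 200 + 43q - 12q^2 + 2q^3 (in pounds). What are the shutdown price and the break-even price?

Shutdown price = min AVC. AVC = 43 - 12q + 2q^2, with vertex at q = 3 and minimum £25.
ATC = 200/q + 43 - 12q + 2q^2. Setting dATC/dq = −200/q^2 − 12 + 4q = 0 gives q = 5 (since 4·5^3 − 12·5^2 = 200).
min ATC = 200/5 + 43 − 12·5 + 2·5^2 = £73. That is the break-even price.
Between these two prices the firm operates at a loss; above £73 it earns a profit.

Shutdown price = £25; break-even price = £73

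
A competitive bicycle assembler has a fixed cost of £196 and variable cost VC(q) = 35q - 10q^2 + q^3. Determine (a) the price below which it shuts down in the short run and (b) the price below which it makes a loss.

AVC = 35 - 10q + q^2; minimized at q = 5, giving min AVC = £10. That is the shutdown price.
ATC = 196/q + 35 - 10q + q^2. Setting dATC/dq = −196/q^2 − 10 + 2q = 0 gives q = 7 (since 2·7^3 − 10·7^2 = 196).
min ATC = 196/7 + 35 − 10·7 + 7^2 = £42. That is the break-even price.
Between these two prices the firm operates at a loss; above £42 it earns a profit.

Shutdown price = £10; break-even price = £42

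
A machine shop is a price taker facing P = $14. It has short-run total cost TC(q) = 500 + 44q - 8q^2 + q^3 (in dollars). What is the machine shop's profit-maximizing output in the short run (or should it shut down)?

Shut down

Strip out fixed cost: VC = 44q - 8q^2 + q^3. Then AVC = 44 - 8q + q^2 and MC = 44 - 16q + 3q^2.
AVC hits its minimum where MC = AVC, at q = 4, giving min AVC = 44 - 8·4 + 4^2 = $28.
Since P = $14 < min AVC = $28, price fails to cover variable cost at any output.
Best response: produce nothing and absorb the $500 fixed cost.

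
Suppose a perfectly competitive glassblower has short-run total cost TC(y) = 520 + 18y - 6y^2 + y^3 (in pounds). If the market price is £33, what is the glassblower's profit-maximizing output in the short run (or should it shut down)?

Variable cost is VC = 18y - 6y^2 + y^3, so AVC = VC/y = 18 - 6y + y^2 and MC = dTC/dy = 18 - 12y + 3y^2.
AVC hits its minimum where MC = AVC, at y = 3, giving min AVC = 18 - 6·3 + 3^2 = £9.
P = £33 exceeds min AVC = £9, so the firm stays open.
P = MC gives -15 - 12y + 3y^2 = 0, with roots -1 and 5. Take the larger (rising MC): y* = 5.
Check: AVC at y = 5 is £13 ≤ P, so revenue covers variable cost.
Profit = P·y − TC = 33·5 − 585 = -£420, a loss, but smaller than the £520 fixed cost the firm would lose by shutting down.

Produce at y = 5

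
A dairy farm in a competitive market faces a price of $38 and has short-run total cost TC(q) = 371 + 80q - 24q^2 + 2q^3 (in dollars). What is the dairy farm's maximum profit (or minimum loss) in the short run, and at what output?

AVC = 80 - 24q + 2q^2 has its minimum $8 at q = 6; price $38 clears that bar, so the firm operates.
MC = 80 - 48q + 6q^2. Setting P = MC and taking the root on the rising branch gives q* = 7.
TR = 38·7 = 266. TC = 371 + 70 = 441. Profit = 266 − 441 = -$175.
Shutting down would mean losing the fixed cost of $371, so operating at a loss of $175 is better by $196.

Profit = -$175 at q = 7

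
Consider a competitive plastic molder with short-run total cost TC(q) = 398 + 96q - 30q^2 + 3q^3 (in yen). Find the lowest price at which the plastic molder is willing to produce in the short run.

¥21 per unit

The shutdown price is the minimum of AVC. VC = 96q - 30q^2 + 3q^3, so AVC = 96 - 30q + 3q^2.
At the minimum of AVC, MC = AVC. MC = 96 - 60q + 9q^2; setting MC = AVC gives 6q^2 - 30q = 0, so q = 5. min AVC = 21.
The firm shuts down for any P below ¥21.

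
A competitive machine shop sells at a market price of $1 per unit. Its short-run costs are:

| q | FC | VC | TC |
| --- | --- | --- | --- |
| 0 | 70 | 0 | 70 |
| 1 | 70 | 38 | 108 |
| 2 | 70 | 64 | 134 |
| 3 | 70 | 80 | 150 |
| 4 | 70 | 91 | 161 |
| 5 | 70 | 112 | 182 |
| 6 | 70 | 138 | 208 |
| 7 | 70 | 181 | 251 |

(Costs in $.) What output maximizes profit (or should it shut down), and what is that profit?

Profit at each row (π = 1q − TC): q=0: -70; q=1: -107; q=2: -132; q=3: -147; q=4: -157; q=5: -177; q=6: -202; q=7: -244.
Profit is highest at q = 0. Equivalently, the lowest AVC in the table is 112/5 ≈ $22.40 at q = 5, and P = $1 falls below it — price never covers variable cost, so the firm shuts down and loses only its fixed cost.

q = 0 (shut down); profit = -$70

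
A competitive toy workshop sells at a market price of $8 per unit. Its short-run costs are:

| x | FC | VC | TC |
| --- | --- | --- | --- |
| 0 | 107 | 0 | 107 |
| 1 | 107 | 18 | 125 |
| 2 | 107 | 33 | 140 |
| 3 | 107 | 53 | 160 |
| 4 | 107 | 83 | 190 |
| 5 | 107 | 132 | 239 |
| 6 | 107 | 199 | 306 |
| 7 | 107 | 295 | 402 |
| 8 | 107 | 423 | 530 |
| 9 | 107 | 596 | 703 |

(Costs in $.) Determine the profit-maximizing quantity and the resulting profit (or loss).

x = 0 (shut down); profit = -$107

Tabulate TR − TC: x=0: -107; x=1: -117; x=2: -124; x=3: -136; x=4: -158; x=5: -199; x=6: -258; x=7: -346; x=8: -466; x=9: -631.
Profit is highest at x = 0. Equivalently, the lowest AVC in the table is 33/2 ≈ $16.50 at x = 2, and P = $8 falls below it — price never covers variable cost, so the firm shuts down and loses only its fixed cost.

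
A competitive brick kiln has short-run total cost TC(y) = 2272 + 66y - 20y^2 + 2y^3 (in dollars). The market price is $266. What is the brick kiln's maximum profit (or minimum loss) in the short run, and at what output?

Profit = -$272 at y = 10

AVC = 66 - 20y + 2y^2; min AVC = $16 at y = 5. Since P = $266 ≥ min AVC, the firm produces.
With MC = 66 - 40y + 6y^2, P = MC on the upward-sloping part at y* = 10.
TR = 266·10 = 2660. TC = 2272 + 660 = 2932. Profit = 2660 − 2932 = -$272.
By producing, the firm covers all variable cost plus $2000 of fixed cost; shutting down would lose the full $2272.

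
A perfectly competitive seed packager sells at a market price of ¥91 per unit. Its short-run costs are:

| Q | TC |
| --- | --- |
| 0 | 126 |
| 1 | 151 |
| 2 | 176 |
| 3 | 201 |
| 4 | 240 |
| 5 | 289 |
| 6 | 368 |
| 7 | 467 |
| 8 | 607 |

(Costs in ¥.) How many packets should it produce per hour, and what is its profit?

Q = 6; profit = ¥178

Compute π = P·Q − TC at each output: Q=0: -126; Q=1: -60; Q=2: 6; Q=3: 72; Q=4: 124; Q=5: 166; Q=6: 178; Q=7: 170; Q=8: 121.
Profit is maximized at Q = 6. AVC there is 242/6 = ¥40.33 ≤ P, so producing beats shutting down (which would give -¥126).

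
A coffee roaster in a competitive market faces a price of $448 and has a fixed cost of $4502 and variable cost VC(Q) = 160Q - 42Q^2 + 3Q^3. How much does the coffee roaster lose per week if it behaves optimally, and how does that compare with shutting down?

AVC = 160 - 42Q + 3Q^2 has its minimum $13 at Q = 7; price $448 clears that bar, so the firm operates.
With MC = 160 - 84Q + 9Q^2, P = MC on the upward-sloping part at Q* = 12.
TR = 448·12 = 5376. TC = 4502 + 1056 = 5558. Profit = 5376 − 5558 = -$182.
That loss of $182 beats the $4502 the firm would lose by shutting down; producing recovers $4320 of fixed cost.

Profit = -$182 at Q = 12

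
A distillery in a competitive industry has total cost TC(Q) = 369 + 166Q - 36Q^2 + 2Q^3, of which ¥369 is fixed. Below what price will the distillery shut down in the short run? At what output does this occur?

¥4 per unit, at Q = 9

The shutdown price is the minimum of AVC. VC = 166Q - 36Q^2 + 2Q^3, so AVC = 166 - 36Q + 2Q^2.
At the minimum of AVC, MC = AVC. MC = 166 - 72Q + 6Q^2; setting MC = AVC gives 4Q^2 - 36Q = 0, so Q = 9. min AVC = 4.
The firm shuts down for any P below ¥4.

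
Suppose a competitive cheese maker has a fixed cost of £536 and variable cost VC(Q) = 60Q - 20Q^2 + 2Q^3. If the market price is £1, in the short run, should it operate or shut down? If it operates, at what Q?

Shut down

From TC, MC = TC'(Q) = 60 - 40Q + 6Q^2 and AVC = VC/Q = 60 - 20Q + 2Q^2.
The AVC parabola has its vertex at Q = 20/4 = 5, where AVC = 60 - 20·5 + 2·5^2 = £10.
P = £1 lies below min AVC = £10; no output level covers variable cost.
Shutting down limits the loss to fixed cost, £536.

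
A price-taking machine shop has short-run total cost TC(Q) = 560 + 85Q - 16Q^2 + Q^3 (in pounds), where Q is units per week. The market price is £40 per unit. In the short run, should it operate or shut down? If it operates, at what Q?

Produce at Q = 9

Strip out fixed cost: VC = 85Q - 16Q^2 + Q^3. Then AVC = 85 - 16Q + Q^2 and MC = 85 - 32Q + 3Q^2.
AVC is minimized where dAVC/dQ = -16 + 2Q = 0, at Q = 8; min AVC = 85 - 16·8 + 8^2 = £21.
Because £40 ≥ £21, revenue can cover variable cost; the firm operates.
Solving P = MC: 45 - 32Q + 3Q^2 = 0 ⇒ Q = 5/3 or 9. On the upward-sloping branch, Q* = 9.
Check: AVC at Q = 9 is £22 ≤ P, so revenue covers variable cost.
Profit = P·Q − TC = 40·9 − 758 = -£398, a loss, but smaller than the £560 fixed cost the firm would lose by shutting down.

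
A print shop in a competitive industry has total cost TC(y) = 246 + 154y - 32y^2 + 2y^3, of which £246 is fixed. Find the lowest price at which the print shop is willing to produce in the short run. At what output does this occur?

£26 per unit, at y = 8

The firm shuts down when price falls below the minimum of average variable cost. AVC = VC/y = 154 - 32y + 2y^2.
dAVC/dy = -32 + 4y = 0 gives y = 8. min AVC = 154 - 32·8 + 2·8^2 = 26.
For P < £26 the firm produces nothing.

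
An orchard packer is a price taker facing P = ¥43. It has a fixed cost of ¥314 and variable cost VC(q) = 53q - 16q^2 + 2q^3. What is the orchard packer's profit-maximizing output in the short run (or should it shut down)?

From TC, MC = TC'(q) = 53 - 32q + 6q^2 and AVC = VC/q = 53 - 16q + 2q^2.
AVC hits its minimum where MC = AVC, at q = 4, giving min AVC = 53 - 16·4 + 2·4^2 = ¥21.
Since P = ¥43 ≥ min AVC = ¥21, price covers variable cost and the firm should produce.
Set P = MC: 43 = 53 - 32q + 6q^2 → 10 - 32q + 6q^2 = 0. The roots are q = 1/3 and q = 5; the profit-maximizing output is on the rising part of MC, so q* = 5.
Check: AVC at q = 5 is ¥23 ≤ P, so revenue covers variable cost.
Profit = P·q − TC = 43·5 − 429 = -¥214, a loss, but smaller than the ¥314 fixed cost the firm would lose by shutting down.

Produce at q = 5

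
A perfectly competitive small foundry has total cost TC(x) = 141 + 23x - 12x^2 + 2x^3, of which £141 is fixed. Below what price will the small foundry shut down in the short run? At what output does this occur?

The shutdown price is the minimum of AVC. VC = 23x - 12x^2 + 2x^3, so AVC = 23 - 12x + 2x^2.
At the minimum of AVC, MC = AVC. MC = 23 - 24x + 6x^2; setting MC = AVC gives 4x^2 - 12x = 0, so x = 3. min AVC = 5.
For P < £5 the firm produces nothing.

£5 per unit, at x = 3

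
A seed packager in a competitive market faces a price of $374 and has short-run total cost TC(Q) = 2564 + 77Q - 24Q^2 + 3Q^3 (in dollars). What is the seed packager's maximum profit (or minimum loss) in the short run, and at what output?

Profit = -$134 at Q = 9

AVC = 77 - 24Q + 3Q^2; min AVC = $29 at Q = 4. Since P = $374 ≥ min AVC, the firm produces.
MC = 77 - 48Q + 9Q^2. Setting P = MC and taking the root on the rising branch gives Q* = 9.
TR = 374·9 = 3366. TC = 2564 + 936 = 3500. Profit = 3366 − 3500 = -$134.
That loss of $134 beats the $2564 the firm would lose by shutting down; producing recovers $2430 of fixed cost.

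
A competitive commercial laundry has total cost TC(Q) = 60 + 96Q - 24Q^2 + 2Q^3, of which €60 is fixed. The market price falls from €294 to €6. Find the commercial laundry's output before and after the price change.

Output falls from 11 to 0 (the firm shuts down)

AVC = 96 - 24Q + 2Q^2, minimized at Q = 6 where min AVC = €24. MC = 96 - 48Q + 6Q^2.
At P = €294 ≥ min AVC, set P = MC on the rising branch: Q = 11.
At P = €6 < min AVC = €24, price no longer covers variable cost at any output, so the firm shuts down: Q = 0.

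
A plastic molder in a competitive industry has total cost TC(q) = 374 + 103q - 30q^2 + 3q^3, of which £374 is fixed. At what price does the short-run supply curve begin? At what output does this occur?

Short-run supply begins at min AVC. From VC = 103q - 30q^2 + 3q^3, AVC = 103 - 30q + 3q^2.
At the minimum of AVC, MC = AVC. MC = 103 - 60q + 9q^2; setting MC = AVC gives 6q^2 - 30q = 0, so q = 5. min AVC = 28.
So the shutdown price is £28.

£28 per unit, at q = 5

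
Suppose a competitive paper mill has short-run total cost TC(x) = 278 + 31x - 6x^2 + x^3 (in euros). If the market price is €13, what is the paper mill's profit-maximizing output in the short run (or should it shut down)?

Shut down

Strip out fixed cost: VC = 31x - 6x^2 + x^3. Then AVC = 31 - 6x + x^2 and MC = 31 - 12x + 3x^2.
AVC is minimized where dAVC/dx = -6 + 2x = 0, at x = 3; min AVC = 31 - 6·3 + 3^2 = €22.
With P < min AVC (€13 < €22), every unit sold adds to the loss.
The firm minimizes its loss by shutting down and losing only its fixed cost of €278.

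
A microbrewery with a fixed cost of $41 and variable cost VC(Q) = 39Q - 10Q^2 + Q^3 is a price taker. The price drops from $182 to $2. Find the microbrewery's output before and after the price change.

Output falls from 11 to 0 (the firm shuts down)

AVC = 39 - 10Q + Q^2, minimized at Q = 5 where min AVC = $14. MC = 39 - 20Q + 3Q^2.
With P = $182 above the shutdown price, P = MC gives Q = 11.
At P = $2 < min AVC = $14, price no longer covers variable cost at any output, so the firm shuts down: Q = 0.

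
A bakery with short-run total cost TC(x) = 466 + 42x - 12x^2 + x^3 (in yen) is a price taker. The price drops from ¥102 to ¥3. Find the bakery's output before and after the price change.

Output falls from 10 to 0 (the firm shuts down)

AVC = 42 - 12x + x^2, minimized at x = 6 where min AVC = ¥6. MC = 42 - 24x + 3x^2.
At P = ¥102 ≥ min AVC, set P = MC on the rising branch: x = 10.
At P = ¥3 < min AVC = ¥6, price no longer covers variable cost at any output, so the firm shuts down: x = 0.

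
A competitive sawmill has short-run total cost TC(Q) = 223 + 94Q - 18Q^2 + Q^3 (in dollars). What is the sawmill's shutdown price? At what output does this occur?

$13 per unit, at Q = 9

Short-run supply begins at min AVC. From VC = 94Q - 18Q^2 + Q^3, AVC = 94 - 18Q + Q^2.
dAVC/dQ = -18 + 2Q = 0 gives Q = 9. min AVC = 94 - 18·9 + 9^2 = 13.
The firm shuts down for any P below $13.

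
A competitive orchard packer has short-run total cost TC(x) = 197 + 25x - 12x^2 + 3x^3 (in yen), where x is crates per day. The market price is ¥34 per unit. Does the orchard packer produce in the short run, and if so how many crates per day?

Produce at x = 3

From TC, MC = TC'(x) = 25 - 24x + 9x^2 and AVC = VC/x = 25 - 12x + 3x^2.
The AVC parabola has its vertex at x = 12/6 = 2, where AVC = 25 - 12·2 + 3·2^2 = ¥13.
P = ¥34 exceeds min AVC = ¥13, so the firm stays open.
Set P = MC: 34 = 25 - 24x + 9x^2 → -9 - 24x + 9x^2 = 0. The roots are x = -1/3 and x = 3; the profit-maximizing output is on the rising part of MC, so x* = 3.
Check: AVC at x = 3 is ¥16 ≤ P, so revenue covers variable cost.
Profit = P·x − TC = 34·3 − 245 = -¥143, a loss, but smaller than the ¥197 fixed cost the firm would lose by shutting down.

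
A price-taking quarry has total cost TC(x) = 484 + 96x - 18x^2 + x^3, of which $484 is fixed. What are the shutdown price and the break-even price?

AVC = 96 - 18x + x^2; minimized at x = 9, giving min AVC = $15. That is the shutdown price.
ATC = 484/x + 96 - 18x + x^2. Setting dATC/dx = −484/x^2 − 18 + 2x = 0 gives x = 11 (since 2·11^3 − 18·11^2 = 484).
min ATC = 484/11 + 96 − 18·11 + 11^2 = $63. That is the break-even price.
Between these two prices the firm operates at a loss; above $63 it earns a profit.

Shutdown price = $15; break-even price = $63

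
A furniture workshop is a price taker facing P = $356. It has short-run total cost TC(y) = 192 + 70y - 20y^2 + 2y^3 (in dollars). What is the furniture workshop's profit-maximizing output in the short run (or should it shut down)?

Produce at y = 11

Variable cost is VC = 70y - 20y^2 + 2y^3, so AVC = VC/y = 70 - 20y + 2y^2 and MC = dTC/dy = 70 - 40y + 6y^2.
The AVC parabola has its vertex at y = 20/4 = 5, where AVC = 70 - 20·5 + 2·5^2 = $20.
P = $356 exceeds min AVC = $20, so the firm stays open.
Solving P = MC: -286 - 40y + 6y^2 = 0 ⇒ y = -13/3 or 11. On the upward-sloping branch, y* = 11.
Check: AVC at y = 11 is $92 ≤ P, so revenue covers variable cost.
Profit = P·y − TC = 356·11 − 1204 = $2712.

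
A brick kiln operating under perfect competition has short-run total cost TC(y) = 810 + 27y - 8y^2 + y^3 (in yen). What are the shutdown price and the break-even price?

Shutdown price = ¥11; break-even price = ¥126

Shutdown price = min AVC. AVC = 27 - 8y + y^2, with vertex at y = 4 and minimum ¥11.
ATC = 810/y + 27 - 8y + y^2. Setting dATC/dy = −810/y^2 − 8 + 2y = 0 gives y = 9 (since 2·9^3 − 8·9^2 = 810).
min ATC = 810/9 + 27 − 8·9 + 9^2 = ¥126. That is the break-even price.
For ¥11 ≤ P < ¥126 the firm produces at a loss; below ¥11 it shuts down.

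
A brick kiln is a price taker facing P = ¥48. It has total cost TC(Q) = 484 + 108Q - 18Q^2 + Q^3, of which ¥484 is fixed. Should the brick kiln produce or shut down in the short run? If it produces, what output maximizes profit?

Produce at Q = 10

Variable cost is VC = 108Q - 18Q^2 + Q^3, so AVC = VC/Q = 108 - 18Q + Q^2 and MC = dTC/dQ = 108 - 36Q + 3Q^2.
AVC is minimized where dAVC/dQ = -18 + 2Q = 0, at Q = 9; min AVC = 108 - 18·9 + 9^2 = ¥27.
Because ¥48 ≥ ¥27, revenue can cover variable cost; the firm operates.
P = MC gives 60 - 36Q + 3Q^2 = 0, with roots 2 and 10. Take the larger (rising MC): Q* = 10.
Check: AVC at Q = 10 is ¥28 ≤ P, so revenue covers variable cost.
Profit = P·Q − TC = 48·10 − 764 = -¥284, a loss, but smaller than the ¥484 fixed cost the firm would lose by shutting down.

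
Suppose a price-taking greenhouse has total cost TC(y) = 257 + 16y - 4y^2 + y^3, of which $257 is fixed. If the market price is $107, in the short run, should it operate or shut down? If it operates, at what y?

Variable cost is VC = 16y - 4y^2 + y^3, so AVC = VC/y = 16 - 4y + y^2 and MC = dTC/dy = 16 - 8y + 3y^2.
The AVC parabola has its vertex at y = 4/2 = 2, where AVC = 16 - 4·2 + 2^2 = $12.
Since P = $107 ≥ min AVC = $12, price covers variable cost and the firm should produce.
Solving P = MC: -91 - 8y + 3y^2 = 0 ⇒ y = -13/3 or 7. On the upward-sloping branch, y* = 7.
Check: AVC at y = 7 is $37 ≤ P, so revenue covers variable cost.
Profit = P·y − TC = 107·7 − 516 = $233.

Produce at y = 7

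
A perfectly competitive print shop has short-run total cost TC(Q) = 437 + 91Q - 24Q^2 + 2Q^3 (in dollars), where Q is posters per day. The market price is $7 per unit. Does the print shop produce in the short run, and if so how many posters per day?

Strip out fixed cost: VC = 91Q - 24Q^2 + 2Q^3. Then AVC = 91 - 24Q + 2Q^2 and MC = 91 - 48Q + 6Q^2.
AVC is minimized where dAVC/dQ = -24 + 4Q = 0, at Q = 6; min AVC = 91 - 24·6 + 2·6^2 = $19.
Since P = $7 < min AVC = $19, price fails to cover variable cost at any output.
Shutting down limits the loss to fixed cost, $437.

Shut down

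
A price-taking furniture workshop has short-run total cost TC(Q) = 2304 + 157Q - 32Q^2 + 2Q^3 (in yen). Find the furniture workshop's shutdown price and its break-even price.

Shutdown price = min AVC. AVC = 157 - 32Q + 2Q^2, with vertex at Q = 8 and minimum ¥29.
ATC = 2304/Q + 157 - 32Q + 2Q^2. Setting dATC/dQ = −2304/Q^2 − 32 + 4Q = 0 gives Q = 12 (since 4·12^3 − 32·12^2 = 2304).
min ATC = 2304/12 + 157 − 32·12 + 2·12^2 = ¥253. That is the break-even price.
For ¥29 ≤ P < ¥253 the firm produces at a loss; below ¥29 it shuts down.

Shutdown price = ¥29; break-even price = ¥253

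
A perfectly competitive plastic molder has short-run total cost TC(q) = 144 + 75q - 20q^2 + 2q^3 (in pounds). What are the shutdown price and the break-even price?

Shutdown price = £25; break-even price = £51

AVC = 75 - 20q + 2q^2; minimized at q = 5, giving min AVC = £25. That is the shutdown price.
ATC = 144/q + 75 - 20q + 2q^2. Setting dATC/dq = −144/q^2 − 20 + 4q = 0 gives q = 6 (since 4·6^3 − 20·6^2 = 144).
min ATC = 144/6 + 75 − 20·6 + 2·6^2 = £51. That is the break-even price.
Between these two prices the firm operates at a loss; above £51 it earns a profit.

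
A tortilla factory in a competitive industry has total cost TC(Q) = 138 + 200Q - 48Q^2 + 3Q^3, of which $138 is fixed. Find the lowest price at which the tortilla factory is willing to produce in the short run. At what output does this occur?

The firm shuts down when price falls below the minimum of average variable cost. AVC = VC/Q = 200 - 48Q + 3Q^2.
At the minimum of AVC, MC = AVC. MC = 200 - 96Q + 9Q^2; setting MC = AVC gives 6Q^2 - 48Q = 0, so Q = 8. min AVC = 8.
So the shutdown price is $8.

$8 per unit, at Q = 8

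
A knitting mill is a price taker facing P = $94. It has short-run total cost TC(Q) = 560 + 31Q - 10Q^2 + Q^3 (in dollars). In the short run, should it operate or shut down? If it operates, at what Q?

Produce at Q = 9

Variable cost is VC = 31Q - 10Q^2 + Q^3, so AVC = VC/Q = 31 - 10Q + Q^2 and MC = dTC/dQ = 31 - 20Q + 3Q^2.
AVC is minimized where dAVC/dQ = -10 + 2Q = 0, at Q = 5; min AVC = 31 - 10·5 + 5^2 = $6.
P = $94 exceeds min AVC = $6, so the firm stays open.
P = MC gives -63 - 20Q + 3Q^2 = 0, with roots -7/3 and 9. Take the larger (rising MC): Q* = 9.
Check: AVC at Q = 9 is $22 ≤ P, so revenue covers variable cost.
Profit = P·Q − TC = 94·9 − 758 = $88.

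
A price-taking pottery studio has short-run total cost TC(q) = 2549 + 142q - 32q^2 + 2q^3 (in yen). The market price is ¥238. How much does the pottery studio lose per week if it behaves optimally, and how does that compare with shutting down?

Profit = -¥245 at q = 12

AVC = 142 - 32q + 2q^2; min AVC = ¥14 at q = 8. Since P = ¥238 ≥ min AVC, the firm produces.
With MC = 142 - 64q + 6q^2, P = MC on the upward-sloping part at q* = 12.
TR = 238·12 = 2856. TC = 2549 + 552 = 3101. Profit = 2856 − 3101 = -¥245.
Shutting down would mean losing the fixed cost of ¥2549, so operating at a loss of ¥245 is better by ¥2304.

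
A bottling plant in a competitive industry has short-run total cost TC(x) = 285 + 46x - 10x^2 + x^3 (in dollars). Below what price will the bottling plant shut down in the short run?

Short-run supply begins at min AVC. From VC = 46x - 10x^2 + x^3, AVC = 46 - 10x + x^2.
dAVC/dx = -10 + 2x = 0 gives x = 5. min AVC = 46 - 10·5 + 5^2 = 21.
For P < $21 the firm produces nothing.

$21 per unit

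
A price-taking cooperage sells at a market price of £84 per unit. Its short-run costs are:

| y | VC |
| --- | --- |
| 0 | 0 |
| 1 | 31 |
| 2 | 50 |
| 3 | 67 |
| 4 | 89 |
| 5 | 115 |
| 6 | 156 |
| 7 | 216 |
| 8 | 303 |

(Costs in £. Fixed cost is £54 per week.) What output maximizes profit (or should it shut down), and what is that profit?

Compute π = P·y − TC at each output: y=0: -54; y=1: -1; y=2: 64; y=3: 131; y=4: 193; y=5: 251; y=6: 294; y=7: 318; y=8: 315.
Profit is maximized at y = 7. AVC there is 216/7 = £30.86 ≤ P, so producing beats shutting down (which would give -£54).

y = 7; profit = £318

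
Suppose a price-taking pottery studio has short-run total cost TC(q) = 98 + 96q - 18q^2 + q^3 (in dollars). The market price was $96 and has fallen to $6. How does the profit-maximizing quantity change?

AVC = 96 - 18q + q^2, minimized at q = 9 where min AVC = $15. MC = 96 - 36q + 3q^2.
At P = $96 ≥ min AVC, set P = MC on the rising branch: q = 12.
At P = $6 < min AVC = $15, price no longer covers variable cost at any output, so the firm shuts down: q = 0.

Output falls from 12 to 0 (the firm shuts down)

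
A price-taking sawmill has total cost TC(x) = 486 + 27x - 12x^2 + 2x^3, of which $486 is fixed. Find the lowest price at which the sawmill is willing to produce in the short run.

$9 per unit

The shutdown price is the minimum of AVC. VC = 27x - 12x^2 + 2x^3, so AVC = 27 - 12x + 2x^2.
At the minimum of AVC, MC = AVC. MC = 27 - 24x + 6x^2; setting MC = AVC gives 4x^2 - 12x = 0, so x = 3. min AVC = 9.
The firm shuts down for any P below $9.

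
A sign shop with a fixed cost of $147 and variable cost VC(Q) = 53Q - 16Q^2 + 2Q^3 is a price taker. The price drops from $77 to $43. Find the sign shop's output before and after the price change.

AVC = 53 - 16Q + 2Q^2, minimized at Q = 4 where min AVC = $21. MC = 53 - 32Q + 6Q^2.
With P = $77 above the shutdown price, P = MC gives Q = 6.
At P = $43 ≥ min AVC, set P = MC: Q = 5. The firm stays open but cuts output.

Output falls from 6 to 5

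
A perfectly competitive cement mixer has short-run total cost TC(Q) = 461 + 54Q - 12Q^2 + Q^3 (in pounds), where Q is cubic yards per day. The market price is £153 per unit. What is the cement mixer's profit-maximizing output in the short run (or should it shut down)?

Produce at Q = 11

Strip out fixed cost: VC = 54Q - 12Q^2 + Q^3. Then AVC = 54 - 12Q + Q^2 and MC = 54 - 24Q + 3Q^2.
AVC hits its minimum where MC = AVC, at Q = 6, giving min AVC = 54 - 12·6 + 6^2 = £18.
Since P = £153 ≥ min AVC = £18, price covers variable cost and the firm should produce.
Solving P = MC: -99 - 24Q + 3Q^2 = 0 ⇒ Q = -3 or 11. On the upward-sloping branch, Q* = 11.
Check: AVC at Q = 11 is £43 ≤ P, so revenue covers variable cost.
Profit = P·Q − TC = 153·11 − 934 = £749.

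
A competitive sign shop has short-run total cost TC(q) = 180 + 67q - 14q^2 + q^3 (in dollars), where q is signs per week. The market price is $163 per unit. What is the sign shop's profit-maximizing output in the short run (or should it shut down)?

Produce at q = 12

Variable cost is VC = 67q - 14q^2 + q^3, so AVC = VC/q = 67 - 14q + q^2 and MC = dTC/dq = 67 - 28q + 3q^2.
AVC hits its minimum where MC = AVC, at q = 7, giving min AVC = 67 - 14·7 + 7^2 = $18.
Since P = $163 ≥ min AVC = $18, price covers variable cost and the firm should produce.
Solving P = MC: -96 - 28q + 3q^2 = 0 ⇒ q = -8/3 or 12. On the upward-sloping branch, q* = 12.
Check: AVC at q = 12 is $43 ≤ P, so revenue covers variable cost.
Profit = P·q − TC = 163·12 − 696 = $1260.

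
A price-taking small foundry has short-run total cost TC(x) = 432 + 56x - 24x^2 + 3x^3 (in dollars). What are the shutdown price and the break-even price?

Shutdown price = $8; break-even price = $92

AVC = 56 - 24x + 3x^2; minimized at x = 4, giving min AVC = $8. That is the shutdown price.
ATC = 432/x + 56 - 24x + 3x^2. Setting dATC/dx = −432/x^2 − 24 + 6x = 0 gives x = 6 (since 6·6^3 − 24·6^2 = 432).
min ATC = 432/6 + 56 − 24·6 + 3·6^2 = $92. That is the break-even price.
Between these two prices the firm operates at a loss; above $92 it earns a profit.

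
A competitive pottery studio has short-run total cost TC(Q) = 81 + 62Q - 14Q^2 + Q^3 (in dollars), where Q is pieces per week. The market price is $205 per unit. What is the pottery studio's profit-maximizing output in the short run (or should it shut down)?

Strip out fixed cost: VC = 62Q - 14Q^2 + Q^3. Then AVC = 62 - 14Q + Q^2 and MC = 62 - 28Q + 3Q^2.
AVC is minimized where dAVC/dQ = -14 + 2Q = 0, at Q = 7; min AVC = 62 - 14·7 + 7^2 = $13.
Since P = $205 ≥ min AVC = $13, price covers variable cost and the firm should produce.
Set P = MC: 205 = 62 - 28Q + 3Q^2 → -143 - 28Q + 3Q^2 = 0. The roots are Q = -11/3 and Q = 13; the profit-maximizing output is on the rising part of MC, so Q* = 13.
Check: AVC at Q = 13 is $49 ≤ P, so revenue covers variable cost.
Profit = P·Q − TC = 205·13 − 718 = $1947.

Produce at Q = 13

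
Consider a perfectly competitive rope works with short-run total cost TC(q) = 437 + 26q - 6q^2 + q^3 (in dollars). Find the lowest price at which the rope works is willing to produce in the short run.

Short-run supply begins at min AVC. From VC = 26q - 6q^2 + q^3, AVC = 26 - 6q + q^2.
dAVC/dq = -6 + 2q = 0 gives q = 3. min AVC = 26 - 6·3 + 3^2 = 17.
For P < $17 the firm produces nothing.

$17 per unit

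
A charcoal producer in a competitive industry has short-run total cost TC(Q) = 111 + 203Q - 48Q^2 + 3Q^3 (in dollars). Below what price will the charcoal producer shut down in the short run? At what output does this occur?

The firm shuts down when price falls below the minimum of average variable cost. AVC = VC/Q = 203 - 48Q + 3Q^2.
At the minimum of AVC, MC = AVC. MC = 203 - 96Q + 9Q^2; setting MC = AVC gives 6Q^2 - 48Q = 0, so Q = 8. min AVC = 11.
For P < $11 the firm produces nothing.

$11 per unit, at Q = 8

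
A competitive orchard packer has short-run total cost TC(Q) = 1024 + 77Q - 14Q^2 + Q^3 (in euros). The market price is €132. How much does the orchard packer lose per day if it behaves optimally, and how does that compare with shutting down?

AVC = 77 - 14Q + Q^2; min AVC = €28 at Q = 7. Since P = €132 ≥ min AVC, the firm produces.
MC = 77 - 28Q + 3Q^2. Setting P = MC and taking the root on the rising branch gives Q* = 11.
TR = 132·11 = 1452. TC = 1024 + 484 = 1508. Profit = 1452 − 1508 = -€56.
By producing, the firm covers all variable cost plus €968 of fixed cost; shutting down would lose the full €1024.

Profit = -€56 at Q = 11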